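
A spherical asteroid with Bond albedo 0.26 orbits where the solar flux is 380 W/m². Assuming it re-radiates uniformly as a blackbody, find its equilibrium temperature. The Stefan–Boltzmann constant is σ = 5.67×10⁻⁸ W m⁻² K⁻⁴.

T ≈ 188 K

Power absorbed = (1−a)S·πR²; power emitted = 4πR²σT⁴. Equating and cancelling πR²:
T = ((1−a)S / 4σ)^(1/4) = (281 / (4 × 5.67×10⁻⁸))^(1/4) = (1.24×10^9)^(1/4).
T = 188 K.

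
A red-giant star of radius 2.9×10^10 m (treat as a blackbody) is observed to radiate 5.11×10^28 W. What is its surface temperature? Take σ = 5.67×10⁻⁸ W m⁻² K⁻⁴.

A = 4πr² = 4π × (2.9×10^10)² = 1.06×10^22 m².
From P = σAT⁴, T = (P / σA)^(1/4) = (5.11×10^28 / (5.67×10⁻⁸ × 1.06×10^22))^(1/4).
T = (8.53×10^13)^(1/4) = 3040 K.

T ≈ 3040 K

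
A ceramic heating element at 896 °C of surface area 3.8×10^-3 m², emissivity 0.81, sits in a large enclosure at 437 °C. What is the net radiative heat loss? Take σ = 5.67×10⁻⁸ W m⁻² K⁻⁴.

Convert: 896 °C = 1169 K; 437 °C = 710 K.
Q = εσA(T⁴ − T_s⁴). T⁴ − T_s⁴ = (1169)⁴ − (710)⁴ = 1.87×10^12 − 2.54×10^11 = 1.61×10^12 K⁴.
Q = 0.81 × 5.67×10⁻⁸ × 3.80×10^-3 × 1.61×10^12 = 282 W.

Q ≈ 282 W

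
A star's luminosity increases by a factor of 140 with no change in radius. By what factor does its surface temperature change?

factor ≈ 3.44

P ∝ T⁴ ⇒ T ∝ P^(1/4), so T scales by (140)^(1/4) = 3.44.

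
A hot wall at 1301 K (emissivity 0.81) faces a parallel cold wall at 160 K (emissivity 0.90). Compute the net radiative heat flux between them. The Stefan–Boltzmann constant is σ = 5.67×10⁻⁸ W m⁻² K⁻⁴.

q ≈ 1.21×10^5 W/m²

For two large parallel gray plates, q = σ(T₁⁴ − T₂⁴) / (1/ε₁ + 1/ε₂ − 1).
1/ε₁ + 1/ε₂ − 1 = 1/0.81 + 1/0.90 − 1 = 1.346.
T₁⁴ − T₂⁴ = 2.86×10^12 − 6.55×10^8 = 2.86×10^12 K⁴.
q = 5.67×10⁻⁸ × 2.86×10^12 / 1.346 = 1.21×10^5 W/m².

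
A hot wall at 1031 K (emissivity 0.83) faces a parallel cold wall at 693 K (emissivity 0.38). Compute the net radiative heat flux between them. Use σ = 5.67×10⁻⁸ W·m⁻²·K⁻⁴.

q ≈ 18000 W/m²

For two large parallel gray plates, q = σ(T₁⁴ − T₂⁴) / (1/ε₁ + 1/ε₂ − 1).
1/ε₁ + 1/ε₂ − 1 = 1/0.83 + 1/0.38 − 1 = 2.836.
T₁⁴ − T₂⁴ = 1.13×10^12 − 2.31×10^11 = 8.99×10^11 K⁴.
q = 5.67×10⁻⁸ × 8.99×10^11 / 2.836 = 18000 W/m².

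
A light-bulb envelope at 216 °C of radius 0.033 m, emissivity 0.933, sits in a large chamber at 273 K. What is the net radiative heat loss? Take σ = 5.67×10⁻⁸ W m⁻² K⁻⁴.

A = 4πr² = 4π × (0.033)² = 0.0137 m².
Convert: 216 °C = 489 K.
Q = εσA(T⁴ − T_s⁴). T⁴ − T_s⁴ = (489)⁴ − (273)⁴ = 5.72×10^10 − 5.55×10^9 = 5.16×10^10 K⁴.
Q = 0.933 × 5.67×10⁻⁸ × 0.0137 × 5.16×10^10 = 37.4 W.

Q ≈ 37.4 W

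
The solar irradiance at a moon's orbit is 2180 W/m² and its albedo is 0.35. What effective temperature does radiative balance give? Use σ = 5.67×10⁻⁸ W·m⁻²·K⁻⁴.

T ≈ 281 K

Power absorbed = (1−a)S·πR²; power emitted = 4πR²σT⁴. Equating and cancelling πR²:
T = ((1−a)S / 4σ)^(1/4) = (1420 / (4 × 5.67×10⁻⁸))^(1/4) = (6.25×10^9)^(1/4).
T = 281 K.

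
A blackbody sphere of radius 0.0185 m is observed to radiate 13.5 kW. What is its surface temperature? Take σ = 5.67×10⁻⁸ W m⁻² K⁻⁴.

T ≈ 2730 K

A = 4πr² = 4π × (0.0185)² = 4.30×10^-3 m².
From P = σAT⁴, T = (P / σA)^(1/4) = (13500 / (5.67×10⁻⁸ × 4.30×10^-3))^(1/4).
T = (5.54×10^13)^(1/4) = 2730 K.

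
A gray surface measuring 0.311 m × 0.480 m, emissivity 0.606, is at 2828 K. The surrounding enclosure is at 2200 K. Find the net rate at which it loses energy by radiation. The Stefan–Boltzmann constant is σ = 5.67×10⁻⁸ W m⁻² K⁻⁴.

Q ≈ 2.08×10^5 W

A = 0.311 × 0.480 = 0.149 m².
Q = εσA(T⁴ − T_s⁴). T⁴ − T_s⁴ = (2828)⁴ − (2200)⁴ = 6.40×10^13 − 2.34×10^13 = 4.05×10^13 K⁴.
Q = 0.606 × 5.67×10⁻⁸ × 0.149 × 4.05×10^13 = 2.08×10^5 W.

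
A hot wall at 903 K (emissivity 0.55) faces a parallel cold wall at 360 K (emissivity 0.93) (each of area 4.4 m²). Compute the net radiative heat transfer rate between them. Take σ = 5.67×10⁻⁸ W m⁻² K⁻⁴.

Q ≈ 85400 W

For two large parallel gray plates, q = σ(T₁⁴ − T₂⁴) / (1/ε₁ + 1/ε₂ − 1).
1/ε₁ + 1/ε₂ − 1 = 1/0.55 + 1/0.93 − 1 = 1.893.
T₁⁴ − T₂⁴ = 6.65×10^11 − 1.68×10^10 = 6.48×10^11 K⁴.
q = 5.67×10⁻⁸ × 6.48×10^11 / 1.893 = 19400 W/m².
Q = q·A = 19400 × 4.4 = 85400 W.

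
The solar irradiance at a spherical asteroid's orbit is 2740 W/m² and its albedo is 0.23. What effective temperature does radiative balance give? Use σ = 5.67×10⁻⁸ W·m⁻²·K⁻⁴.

T ≈ 311 K

Power absorbed = (1−a)S·πR²; power emitted = 4πR²σT⁴. Equating and cancelling πR²:
T = ((1−a)S / 4σ)^(1/4) = (2110 / (4 × 5.67×10⁻⁸))^(1/4) = (9.30×10^9)^(1/4).
T = 311 K.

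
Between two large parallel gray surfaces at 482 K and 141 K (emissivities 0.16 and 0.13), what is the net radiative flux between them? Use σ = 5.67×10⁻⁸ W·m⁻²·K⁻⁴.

q ≈ 235 W/m²

For two large parallel gray plates, q = σ(T₁⁴ − T₂⁴) / (1/ε₁ + 1/ε₂ − 1).
1/ε₁ + 1/ε₂ − 1 = 1/0.16 + 1/0.13 − 1 = 12.94.
T₁⁴ − T₂⁴ = 5.40×10^10 − 3.95×10^8 = 5.36×10^10 K⁴.
q = 5.67×10⁻⁸ × 5.36×10^10 / 12.94 = 235 W/m².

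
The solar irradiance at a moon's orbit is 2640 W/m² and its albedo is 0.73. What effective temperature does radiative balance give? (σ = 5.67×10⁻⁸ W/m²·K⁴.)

T ≈ 237 K

Power absorbed = (1−a)S·πR²; power emitted = 4πR²σT⁴. Equating and cancelling πR²:
T = ((1−a)S / 4σ)^(1/4) = (713 / (4 × 5.67×10⁻⁸))^(1/4) = (3.14×10^9)^(1/4).
T = 237 K.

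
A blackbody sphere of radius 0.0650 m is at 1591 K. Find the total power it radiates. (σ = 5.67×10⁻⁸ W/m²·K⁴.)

A = 4πr² = 4π × (0.0650)² = 0.0531 m².
P = σAT⁴ = 5.67×10⁻⁸ × 0.0531 × (1591)⁴ = 5.67×10⁻⁸ × 0.0531 × 6.41×10^12.
P = 19300 W.

P ≈ 19300 W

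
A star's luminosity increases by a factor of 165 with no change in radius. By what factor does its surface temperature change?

factor ≈ 3.58

P ∝ T⁴ ⇒ T ∝ P^(1/4), so T scales by (165)^(1/4) = 3.58.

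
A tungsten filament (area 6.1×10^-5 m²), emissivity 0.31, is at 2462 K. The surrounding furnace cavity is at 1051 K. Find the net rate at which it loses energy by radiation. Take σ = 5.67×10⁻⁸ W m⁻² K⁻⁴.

Q = εσA(T⁴ − T_s⁴). T⁴ − T_s⁴ = (2462)⁴ − (1051)⁴ = 3.67×10^13 − 1.22×10^12 = 3.55×10^13 K⁴.
Q = 0.31 × 5.67×10⁻⁸ × 6.10×10^-5 × 3.55×10^13 = 38.1 W.

Q ≈ 38.1 W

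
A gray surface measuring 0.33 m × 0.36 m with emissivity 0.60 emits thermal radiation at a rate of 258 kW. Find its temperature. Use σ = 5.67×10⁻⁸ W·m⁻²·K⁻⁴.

T ≈ 2830 K

A = 0.33 × 0.36 = 0.119 m².
From P = εσAT⁴, T = (P / εσA)^(1/4) = (2.58×10^5 / (0.60 × 5.67×10⁻⁸ × 0.119))^(1/4).
T = (6.38×10^13)^(1/4) = 2830 K.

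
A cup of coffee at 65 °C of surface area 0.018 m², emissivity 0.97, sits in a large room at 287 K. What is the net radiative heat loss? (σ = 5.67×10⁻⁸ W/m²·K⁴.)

Q ≈ 6.20 W

Convert: 65 °C = 338 K.
Q = εσA(T⁴ − T_s⁴). T⁴ − T_s⁴ = (338)⁴ − (287)⁴ = 1.31×10^10 − 6.78×10^9 = 6.27×10^9 K⁴.
Q = 0.97 × 5.67×10⁻⁸ × 0.0180 × 6.27×10^9 = 6.20 W.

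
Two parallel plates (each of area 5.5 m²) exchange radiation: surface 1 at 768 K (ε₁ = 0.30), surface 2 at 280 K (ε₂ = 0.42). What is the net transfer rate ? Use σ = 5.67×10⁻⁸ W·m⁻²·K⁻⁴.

Q ≈ 22600 W

For two large parallel gray plates, q = σ(T₁⁴ − T₂⁴) / (1/ε₁ + 1/ε₂ − 1).
1/ε₁ + 1/ε₂ − 1 = 1/0.30 + 1/0.42 − 1 = 4.714.
T₁⁴ − T₂⁴ = 3.48×10^11 − 6.15×10^9 = 3.42×10^11 K⁴.
q = 5.67×10⁻⁸ × 3.42×10^11 / 4.714 = 4110 W/m².
Q = q·A = 4110 × 5.5 = 22600 W.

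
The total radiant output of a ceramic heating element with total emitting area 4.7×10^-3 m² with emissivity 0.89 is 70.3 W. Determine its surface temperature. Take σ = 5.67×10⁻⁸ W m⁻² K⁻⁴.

T ≈ 738 K

From P = εσAT⁴, T = (P / εσA)^(1/4) = (70.3 / (0.89 × 5.67×10⁻⁸ × 4.70×10^-3))^(1/4).
T = (2.96×10^11)^(1/4) = 738 K.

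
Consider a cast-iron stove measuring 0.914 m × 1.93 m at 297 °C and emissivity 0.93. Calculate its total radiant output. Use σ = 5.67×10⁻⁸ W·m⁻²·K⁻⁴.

P ≈ 9820 W

A = 0.914 × 1.93 = 1.76 m².
297 °C = 570 K.
P = εσAT⁴ = 0.93 × 5.67×10⁻⁸ × 1.76 × (570)⁴ = 0.93 × 5.67×10⁻⁸ × 1.76 × 1.06×10^11.
P = 9820 W.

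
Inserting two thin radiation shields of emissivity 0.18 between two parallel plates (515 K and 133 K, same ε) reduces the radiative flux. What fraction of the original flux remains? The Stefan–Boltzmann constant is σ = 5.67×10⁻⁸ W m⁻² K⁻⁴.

ratio ≈ 0.333

With N identical shields there are N+1 = 3 gaps in series, each with the same radiative resistance, so the flux falls to 1/(N+1) of its unshielded value.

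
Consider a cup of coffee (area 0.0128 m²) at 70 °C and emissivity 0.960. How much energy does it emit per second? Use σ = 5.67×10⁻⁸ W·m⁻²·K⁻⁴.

70 °C = 343 K.
P = εσAT⁴ = 0.960 × 5.67×10⁻⁸ × 0.0128 × (343)⁴ = 0.960 × 5.67×10⁻⁸ × 0.0128 × 1.38×10^10.
P = 9.64 W.

P ≈ 9.64 W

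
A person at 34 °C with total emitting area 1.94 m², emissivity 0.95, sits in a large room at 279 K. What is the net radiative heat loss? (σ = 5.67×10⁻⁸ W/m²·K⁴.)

Q ≈ 295 W

Convert: 34 °C = 307 K.
Q = εσA(T⁴ − T_s⁴). T⁴ − T_s⁴ = (307)⁴ − (279)⁴ = 8.88×10^9 − 6.06×10^9 = 2.82×10^9 K⁴.
Q = 0.95 × 5.67×10⁻⁸ × 1.94 × 2.82×10^9 = 295 W.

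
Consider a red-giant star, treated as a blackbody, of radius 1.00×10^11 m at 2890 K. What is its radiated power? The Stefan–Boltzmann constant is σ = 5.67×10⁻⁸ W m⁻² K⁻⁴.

A = 4πr² = 4π × (1.00×10^11)² = 1.26×10^23 m².
P = σAT⁴ = 5.67×10⁻⁸ × 1.26×10^23 × (2890)⁴ = 5.67×10⁻⁸ × 1.26×10^23 × 6.98×10^13.
P = 4.97×10^29 W.

P ≈ 4.97×10^29 W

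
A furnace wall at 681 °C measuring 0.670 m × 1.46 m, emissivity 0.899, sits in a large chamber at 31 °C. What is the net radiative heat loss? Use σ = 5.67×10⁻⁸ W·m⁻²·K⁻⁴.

Q ≈ 40900 W

A = 0.670 × 1.46 = 0.978 m².
Convert: 681 °C = 954 K; 31 °C = 304 K.
Q = εσA(T⁴ − T_s⁴). T⁴ − T_s⁴ = (954)⁴ − (304)⁴ = 8.28×10^11 − 8.54×10^9 = 8.20×10^11 K⁴.
Q = 0.899 × 5.67×10⁻⁸ × 0.978 × 8.20×10^11 = 40900 W.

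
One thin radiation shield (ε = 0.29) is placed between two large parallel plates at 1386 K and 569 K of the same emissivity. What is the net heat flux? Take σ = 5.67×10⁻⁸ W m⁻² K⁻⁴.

Each of the 2 gaps contributes resistance (2/ε − 1) = 2/0.29 − 1 = 5.897; total = 11.79.
q = σ(T₁⁴ − T₂⁴) / 11.79 = 5.67×10⁻⁸ × 3.59×10^12 / 11.79 = 17200 W/m².

q ≈ 17200 W/m²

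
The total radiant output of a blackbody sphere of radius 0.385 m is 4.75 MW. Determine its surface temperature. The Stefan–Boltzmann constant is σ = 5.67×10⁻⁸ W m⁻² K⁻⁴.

T ≈ 2590 K

A = 4πr² = 4π × (0.385)² = 1.86 m².
From P = σAT⁴, T = (P / σA)^(1/4) = (4.75×10^6 / (5.67×10⁻⁸ × 1.86))^(1/4).
T = (4.50×10^13)^(1/4) = 2590 K.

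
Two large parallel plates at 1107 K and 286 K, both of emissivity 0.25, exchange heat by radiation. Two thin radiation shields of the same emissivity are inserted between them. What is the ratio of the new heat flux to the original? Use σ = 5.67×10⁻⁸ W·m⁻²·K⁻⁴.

With N identical shields there are N+1 = 3 gaps in series, each with the same radiative resistance, so the flux falls to 1/(N+1) of its unshielded value.

ratio ≈ 0.333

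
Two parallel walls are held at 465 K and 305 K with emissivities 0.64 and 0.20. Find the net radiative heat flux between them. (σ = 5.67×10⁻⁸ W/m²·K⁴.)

q ≈ 388 W/m²

For two large parallel gray plates, q = σ(T₁⁴ − T₂⁴) / (1/ε₁ + 1/ε₂ − 1).
1/ε₁ + 1/ε₂ − 1 = 1/0.64 + 1/0.20 − 1 = 5.562.
T₁⁴ − T₂⁴ = 4.68×10^10 − 8.65×10^9 = 3.81×10^10 K⁴.
q = 5.67×10⁻⁸ × 3.81×10^10 / 5.562 = 388 W/m².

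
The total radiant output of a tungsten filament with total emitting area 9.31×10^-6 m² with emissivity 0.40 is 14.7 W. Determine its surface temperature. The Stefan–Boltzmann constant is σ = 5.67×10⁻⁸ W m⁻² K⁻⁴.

From P = εσAT⁴, T = (P / εσA)^(1/4) = (14.7 / (0.40 × 5.67×10⁻⁸ × 9.31×10^-6))^(1/4).
T = (6.96×10^13)^(1/4) = 2890 K.

T ≈ 2890 K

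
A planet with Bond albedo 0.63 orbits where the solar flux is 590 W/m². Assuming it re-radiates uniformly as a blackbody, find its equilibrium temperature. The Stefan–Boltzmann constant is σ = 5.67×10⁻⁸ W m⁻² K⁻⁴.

T ≈ 176 K

Power absorbed = (1−a)S·πR²; power emitted = 4πR²σT⁴. Equating and cancelling πR²:
T = ((1−a)S / 4σ)^(1/4) = (218 / (4 × 5.67×10⁻⁸))^(1/4) = (9.63×10^8)^(1/4).
T = 176 K.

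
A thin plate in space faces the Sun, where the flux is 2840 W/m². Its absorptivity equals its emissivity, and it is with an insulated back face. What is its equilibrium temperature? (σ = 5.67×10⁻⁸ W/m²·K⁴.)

T ≈ 473 K

Absorbed flux αS = emitted flux εσT⁴ (one radiating face); with α = ε, T = (S/σ)^(1/4).
T = (2840 / 5.67×10⁻⁸)^(1/4) = (5.01×10^10)^(1/4).
T = 473 K.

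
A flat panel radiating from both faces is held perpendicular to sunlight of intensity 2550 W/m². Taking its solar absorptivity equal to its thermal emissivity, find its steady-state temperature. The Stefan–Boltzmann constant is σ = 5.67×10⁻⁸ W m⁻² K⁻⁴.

Absorbed flux αS = emitted flux 2εσT⁴ per unit area; with α = ε this gives T = (S/2σ)^(1/4).
T = (2550 / (2 × 5.67×10⁻⁸))^(1/4) = (2.25×10^10)^(1/4).
T = 387 K.

T ≈ 387 K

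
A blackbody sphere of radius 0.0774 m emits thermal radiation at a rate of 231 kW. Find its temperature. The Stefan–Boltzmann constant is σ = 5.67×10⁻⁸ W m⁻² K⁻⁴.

T ≈ 2710 K

A = 4πr² = 4π × (0.0774)² = 0.0753 m².
From P = σAT⁴, T = (P / σA)^(1/4) = (2.31×10^5 / (5.67×10⁻⁸ × 0.0753))^(1/4).
T = (5.41×10^13)^(1/4) = 2710 K.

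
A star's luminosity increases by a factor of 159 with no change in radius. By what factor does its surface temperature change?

P ∝ T⁴ ⇒ T ∝ P^(1/4), so T scales by (159)^(1/4) = 3.55.

factor ≈ 3.55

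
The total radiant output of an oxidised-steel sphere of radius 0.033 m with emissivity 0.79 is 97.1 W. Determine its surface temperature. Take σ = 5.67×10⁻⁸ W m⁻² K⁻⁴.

A = 4πr² = 4π × (0.033)² = 0.0137 m².
From P = εσAT⁴, T = (P / εσA)^(1/4) = (97.1 / (0.79 × 5.67×10⁻⁸ × 0.0137))^(1/4).
T = (1.58×10^11)^(1/4) = 631 K.

T ≈ 631 K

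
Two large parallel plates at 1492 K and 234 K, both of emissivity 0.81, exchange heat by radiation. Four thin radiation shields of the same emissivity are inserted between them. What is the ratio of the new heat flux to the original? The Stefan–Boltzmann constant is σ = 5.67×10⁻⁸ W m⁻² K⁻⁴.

With N identical shields there are N+1 = 5 gaps in series, each with the same radiative resistance, so the flux falls to 1/(N+1) of its unshielded value.

ratio ≈ 0.200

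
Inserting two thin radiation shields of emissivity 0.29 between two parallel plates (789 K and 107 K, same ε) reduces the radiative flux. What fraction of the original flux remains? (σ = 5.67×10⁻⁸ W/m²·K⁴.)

With N identical shields there are N+1 = 3 gaps in series, each with the same radiative resistance, so the flux falls to 1/(N+1) of its unshielded value.

ratio ≈ 0.333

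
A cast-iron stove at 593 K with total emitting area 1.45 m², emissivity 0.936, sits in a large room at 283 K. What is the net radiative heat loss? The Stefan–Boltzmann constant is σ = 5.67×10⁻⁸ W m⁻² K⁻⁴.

Q = εσA(T⁴ − T_s⁴). T⁴ − T_s⁴ = (593)⁴ − (283)⁴ = 1.24×10^11 − 6.41×10^9 = 1.17×10^11 K⁴.
Q = 0.936 × 5.67×10⁻⁸ × 1.45 × 1.17×10^11 = 9020 W.

Q ≈ 9020 W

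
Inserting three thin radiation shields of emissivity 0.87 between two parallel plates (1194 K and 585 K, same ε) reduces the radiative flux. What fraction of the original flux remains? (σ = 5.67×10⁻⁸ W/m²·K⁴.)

ratio ≈ 0.250

With N identical shields there are N+1 = 4 gaps in series, each with the same radiative resistance, so the flux falls to 1/(N+1) of its unshielded value.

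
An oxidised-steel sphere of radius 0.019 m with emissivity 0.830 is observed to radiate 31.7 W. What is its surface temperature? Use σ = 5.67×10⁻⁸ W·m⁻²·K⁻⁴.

A = 4πr² = 4π × (0.019)² = 4.54×10^-3 m².
From P = εσAT⁴, T = (P / εσA)^(1/4) = (31.7 / (0.830 × 5.67×10⁻⁸ × 4.54×10^-3))^(1/4).
T = (1.48×10^11)^(1/4) = 621 K.

T ≈ 621 K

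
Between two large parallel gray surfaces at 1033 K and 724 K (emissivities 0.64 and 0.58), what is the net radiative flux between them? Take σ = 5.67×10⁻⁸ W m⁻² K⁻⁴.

q ≈ 21400 W/m²

For two large parallel gray plates, q = σ(T₁⁴ − T₂⁴) / (1/ε₁ + 1/ε₂ − 1).
1/ε₁ + 1/ε₂ − 1 = 1/0.64 + 1/0.58 − 1 = 2.287.
T₁⁴ − T₂⁴ = 1.14×10^12 − 2.75×10^11 = 8.64×10^11 K⁴.
q = 5.67×10⁻⁸ × 8.64×10^11 / 2.287 = 21400 W/m².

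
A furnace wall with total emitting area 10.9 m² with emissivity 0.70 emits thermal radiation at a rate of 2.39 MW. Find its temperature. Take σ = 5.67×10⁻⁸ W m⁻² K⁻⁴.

T ≈ 1530 K

From P = εσAT⁴, T = (P / εσA)^(1/4) = (2.39×10^6 / (0.70 × 5.67×10⁻⁸ × 10.9))^(1/4).
T = (5.52×10^12)^(1/4) = 1530 K.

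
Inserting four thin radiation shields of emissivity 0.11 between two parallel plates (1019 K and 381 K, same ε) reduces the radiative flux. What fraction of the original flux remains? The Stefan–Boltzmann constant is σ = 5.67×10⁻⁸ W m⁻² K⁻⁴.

ratio ≈ 0.200

With N identical shields there are N+1 = 5 gaps in series, each with the same radiative resistance, so the flux falls to 1/(N+1) of its unshielded value.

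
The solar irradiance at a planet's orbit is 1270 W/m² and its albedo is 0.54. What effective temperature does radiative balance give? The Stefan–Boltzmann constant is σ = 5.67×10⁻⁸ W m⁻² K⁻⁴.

Power absorbed = (1−a)S·πR²; power emitted = 4πR²σT⁴. Equating and cancelling πR²:
T = ((1−a)S / 4σ)^(1/4) = (584 / (4 × 5.67×10⁻⁸))^(1/4) = (2.58×10^9)^(1/4).
T = 225 K.

T ≈ 225 K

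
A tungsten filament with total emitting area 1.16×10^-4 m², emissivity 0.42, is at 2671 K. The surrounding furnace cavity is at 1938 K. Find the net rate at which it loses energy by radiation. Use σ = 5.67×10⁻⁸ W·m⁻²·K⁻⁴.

Q = εσA(T⁴ − T_s⁴). T⁴ − T_s⁴ = (2671)⁴ − (1938)⁴ = 5.09×10^13 − 1.41×10^13 = 3.68×10^13 K⁴.
Q = 0.42 × 5.67×10⁻⁸ × 1.16×10^-4 × 3.68×10^13 = 102 W.

Q ≈ 102 W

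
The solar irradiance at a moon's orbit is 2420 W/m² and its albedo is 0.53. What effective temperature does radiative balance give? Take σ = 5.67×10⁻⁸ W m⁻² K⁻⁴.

Power absorbed = (1−a)S·πR²; power emitted = 4πR²σT⁴. Equating and cancelling πR²:
T = ((1−a)S / 4σ)^(1/4) = (1140 / (4 × 5.67×10⁻⁸))^(1/4) = (5.01×10^9)^(1/4).
T = 266 K.

T ≈ 266 K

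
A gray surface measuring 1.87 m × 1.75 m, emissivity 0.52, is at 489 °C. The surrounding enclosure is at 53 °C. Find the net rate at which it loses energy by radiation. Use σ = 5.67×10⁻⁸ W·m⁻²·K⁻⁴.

A = 1.87 × 1.75 = 3.27 m².
Convert: 489 °C = 762 K; 53 °C = 326 K.
Q = εσA(T⁴ − T_s⁴). T⁴ − T_s⁴ = (762)⁴ − (326)⁴ = 3.37×10^11 − 1.13×10^10 = 3.26×10^11 K⁴.
Q = 0.52 × 5.67×10⁻⁸ × 3.27 × 3.26×10^11 = 31400 W.

Q ≈ 31400 W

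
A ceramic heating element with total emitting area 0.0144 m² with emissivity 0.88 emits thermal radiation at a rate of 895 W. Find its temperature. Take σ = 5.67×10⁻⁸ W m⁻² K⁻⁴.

T ≈ 1060 K

From P = εσAT⁴, T = (P / εσA)^(1/4) = (895 / (0.88 × 5.67×10⁻⁸ × 0.0144))^(1/4).
T = (1.25×10^12)^(1/4) = 1060 K.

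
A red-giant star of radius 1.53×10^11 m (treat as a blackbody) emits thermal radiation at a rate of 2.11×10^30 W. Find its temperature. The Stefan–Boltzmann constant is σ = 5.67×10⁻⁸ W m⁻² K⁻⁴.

A = 4πr² = 4π × (1.53×10^11)² = 2.94×10^23 m².
From P = σAT⁴, T = (P / σA)^(1/4) = (2.11×10^30 / (5.67×10⁻⁸ × 2.94×10^23))^(1/4).
T = (1.27×10^14)^(1/4) = 3350 K.

T ≈ 3350 K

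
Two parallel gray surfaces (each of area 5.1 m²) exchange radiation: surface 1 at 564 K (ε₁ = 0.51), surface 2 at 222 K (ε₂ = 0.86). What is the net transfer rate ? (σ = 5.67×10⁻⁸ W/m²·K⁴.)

Q ≈ 13400 W

For two large parallel gray plates, q = σ(T₁⁴ − T₂⁴) / (1/ε₁ + 1/ε₂ − 1).
1/ε₁ + 1/ε₂ − 1 = 1/0.51 + 1/0.86 − 1 = 2.124.
T₁⁴ − T₂⁴ = 1.01×10^11 − 2.43×10^9 = 9.88×10^10 K⁴.
q = 5.67×10⁻⁸ × 9.88×10^10 / 2.124 = 2640 W/m².
Q = q·A = 2640 × 5.1 = 13400 W.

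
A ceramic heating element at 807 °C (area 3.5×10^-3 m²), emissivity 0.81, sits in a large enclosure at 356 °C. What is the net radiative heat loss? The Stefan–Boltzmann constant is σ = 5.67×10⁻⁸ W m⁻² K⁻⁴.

Convert: 807 °C = 1080 K; 356 °C = 629 K.
Q = εσA(T⁴ − T_s⁴). T⁴ − T_s⁴ = (1080)⁴ − (629)⁴ = 1.36×10^12 − 1.57×10^11 = 1.20×10^12 K⁴.
Q = 0.81 × 5.67×10⁻⁸ × 3.50×10^-3 × 1.20×10^12 = 194 W.

Q ≈ 194 W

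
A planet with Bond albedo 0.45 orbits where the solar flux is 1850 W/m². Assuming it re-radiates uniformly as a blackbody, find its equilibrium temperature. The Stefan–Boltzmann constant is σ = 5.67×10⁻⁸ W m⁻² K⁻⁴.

Power absorbed = (1−a)S·πR²; power emitted = 4πR²σT⁴. Equating and cancelling πR²:
T = ((1−a)S / 4σ)^(1/4) = (1020 / (4 × 5.67×10⁻⁸))^(1/4) = (4.49×10^9)^(1/4).
T = 259 K.

T ≈ 259 K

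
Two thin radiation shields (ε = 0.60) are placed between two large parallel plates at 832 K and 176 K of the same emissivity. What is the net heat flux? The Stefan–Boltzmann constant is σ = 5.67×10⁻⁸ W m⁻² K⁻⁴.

q ≈ 3870 W/m²

Each of the 3 gaps contributes resistance (2/ε − 1) = 2/0.60 − 1 = 2.333; total = 7.000.
q = σ(T₁⁴ − T₂⁴) / 7.000 = 5.67×10⁻⁸ × 4.78×10^11 / 7.000 = 3870 W/m².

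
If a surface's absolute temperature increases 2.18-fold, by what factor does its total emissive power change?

factor ≈ 22.6

P ∝ T⁴, so the power scales as (2.18)⁴ = 22.6.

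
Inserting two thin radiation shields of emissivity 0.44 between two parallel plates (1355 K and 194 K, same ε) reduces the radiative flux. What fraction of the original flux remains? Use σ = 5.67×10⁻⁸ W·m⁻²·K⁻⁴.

ratio ≈ 0.333

With N identical shields there are N+1 = 3 gaps in series, each with the same radiative resistance, so the flux falls to 1/(N+1) of its unshielded value.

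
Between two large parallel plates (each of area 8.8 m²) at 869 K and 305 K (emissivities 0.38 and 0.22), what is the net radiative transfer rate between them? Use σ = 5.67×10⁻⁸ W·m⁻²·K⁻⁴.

For two large parallel gray plates, q = σ(T₁⁴ − T₂⁴) / (1/ε₁ + 1/ε₂ − 1).
1/ε₁ + 1/ε₂ − 1 = 1/0.38 + 1/0.22 − 1 = 6.177.
T₁⁴ − T₂⁴ = 5.70×10^11 − 8.65×10^9 = 5.62×10^11 K⁴.
q = 5.67×10⁻⁸ × 5.62×10^11 / 6.177 = 5160 W/m².
Q = q·A = 5160 × 8.8 = 45400 W.

Q ≈ 45400 W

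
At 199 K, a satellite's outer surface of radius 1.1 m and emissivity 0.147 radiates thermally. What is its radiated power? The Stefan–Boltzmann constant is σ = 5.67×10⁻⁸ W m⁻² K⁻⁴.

P ≈ 199 W

A = 4πr² = 4π × (1.1)² = 15.2 m².
Stefan–Boltzmann: P = εσAT⁴ = 0.147 × 5.67×10⁻⁸ × 15.2 × (199)⁴ = 0.147 × 5.67×10⁻⁸ × 15.2 × 1.57×10^9.
P = 199 W.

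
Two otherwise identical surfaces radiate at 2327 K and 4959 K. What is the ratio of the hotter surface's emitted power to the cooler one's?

ratio ≈ 20.6

P ∝ T⁴, so the ratio is (4959/2327)⁴ = (2.131)⁴ = 20.6.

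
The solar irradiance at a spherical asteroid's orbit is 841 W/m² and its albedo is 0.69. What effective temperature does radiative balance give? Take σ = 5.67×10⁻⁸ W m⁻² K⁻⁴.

T ≈ 184 K

Power absorbed = (1−a)S·πR²; power emitted = 4πR²σT⁴. Equating and cancelling πR²:
T = ((1−a)S / 4σ)^(1/4) = (261 / (4 × 5.67×10⁻⁸))^(1/4) = (1.15×10^9)^(1/4).
T = 184 K.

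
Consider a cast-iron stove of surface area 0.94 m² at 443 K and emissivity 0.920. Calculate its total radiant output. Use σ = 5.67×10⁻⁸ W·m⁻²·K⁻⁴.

Stefan–Boltzmann: P = εσAT⁴ = 0.920 × 5.67×10⁻⁸ × 0.940 × (443)⁴ = 0.920 × 5.67×10⁻⁸ × 0.940 × 3.85×10^10.
P = 1890 W.

P ≈ 1890 W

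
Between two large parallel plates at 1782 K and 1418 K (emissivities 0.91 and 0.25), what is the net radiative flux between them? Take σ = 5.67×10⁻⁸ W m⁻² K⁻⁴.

For two large parallel gray plates, q = σ(T₁⁴ − T₂⁴) / (1/ε₁ + 1/ε₂ − 1).
1/ε₁ + 1/ε₂ − 1 = 1/0.91 + 1/0.25 − 1 = 4.099.
T₁⁴ − T₂⁴ = 1.01×10^13 − 4.04×10^12 = 6.04×10^12 K⁴.
q = 5.67×10⁻⁸ × 6.04×10^12 / 4.099 = 83600 W/m².

q ≈ 83600 W/m²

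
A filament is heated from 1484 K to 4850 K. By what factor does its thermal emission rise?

P ∝ T⁴, so the ratio is (4850/1484)⁴ = (3.268)⁴ = 114.

ratio ≈ 114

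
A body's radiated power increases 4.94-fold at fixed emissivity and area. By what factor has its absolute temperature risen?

P ∝ T⁴ ⇒ T ∝ P^(1/4), so T scales by (4.94)^(1/4) = 1.49.

factor ≈ 1.49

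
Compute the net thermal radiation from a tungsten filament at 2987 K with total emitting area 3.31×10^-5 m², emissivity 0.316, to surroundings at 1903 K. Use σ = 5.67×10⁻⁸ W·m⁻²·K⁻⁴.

Q = εσA(T⁴ − T_s⁴). T⁴ − T_s⁴ = (2987)⁴ − (1903)⁴ = 7.96×10^13 − 1.31×10^13 = 6.65×10^13 K⁴.
Q = 0.316 × 5.67×10⁻⁸ × 3.31×10^-5 × 6.65×10^13 = 39.4 W.

Q ≈ 39.4 W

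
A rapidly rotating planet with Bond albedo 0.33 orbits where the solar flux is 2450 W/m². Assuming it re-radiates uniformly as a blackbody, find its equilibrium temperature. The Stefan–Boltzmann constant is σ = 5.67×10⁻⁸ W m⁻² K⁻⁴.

Power absorbed = (1−a)S·πR²; power emitted = 4πR²σT⁴. Equating and cancelling πR²:
T = ((1−a)S / 4σ)^(1/4) = (1640 / (4 × 5.67×10⁻⁸))^(1/4) = (7.24×10^9)^(1/4).
T = 292 K.

T ≈ 292 K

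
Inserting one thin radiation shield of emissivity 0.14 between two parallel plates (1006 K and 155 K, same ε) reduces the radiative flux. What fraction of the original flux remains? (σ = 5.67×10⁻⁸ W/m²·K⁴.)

With N identical shields there are N+1 = 2 gaps in series, each with the same radiative resistance, so the flux falls to 1/(N+1) of its unshielded value.

ratio ≈ 0.500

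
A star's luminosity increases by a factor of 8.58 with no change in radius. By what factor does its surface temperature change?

P ∝ T⁴ ⇒ T ∝ P^(1/4), so T scales by (8.58)^(1/4) = 1.71.

factor ≈ 1.71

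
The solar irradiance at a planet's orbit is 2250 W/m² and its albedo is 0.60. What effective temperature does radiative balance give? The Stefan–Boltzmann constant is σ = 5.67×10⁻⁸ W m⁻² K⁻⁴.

Power absorbed = (1−a)S·πR²; power emitted = 4πR²σT⁴. Equating and cancelling πR²:
T = ((1−a)S / 4σ)^(1/4) = (900 / (4 × 5.67×10⁻⁸))^(1/4) = (3.97×10^9)^(1/4).
T = 251 K.

T ≈ 251 K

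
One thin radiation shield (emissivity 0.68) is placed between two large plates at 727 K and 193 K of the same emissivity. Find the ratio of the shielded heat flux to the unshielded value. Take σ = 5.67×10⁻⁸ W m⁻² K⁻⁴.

ratio ≈ 0.500

With N identical shields there are N+1 = 2 gaps in series, each with the same radiative resistance, so the flux falls to 1/(N+1) of its unshielded value.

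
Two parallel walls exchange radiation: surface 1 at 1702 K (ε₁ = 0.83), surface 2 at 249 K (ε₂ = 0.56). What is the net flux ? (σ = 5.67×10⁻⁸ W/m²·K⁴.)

q ≈ 2.39×10^5 W/m²

For two large parallel gray plates, q = σ(T₁⁴ − T₂⁴) / (1/ε₁ + 1/ε₂ − 1).
1/ε₁ + 1/ε₂ − 1 = 1/0.83 + 1/0.56 − 1 = 1.991.
T₁⁴ − T₂⁴ = 8.39×10^12 − 3.84×10^9 = 8.39×10^12 K⁴.
q = 5.67×10⁻⁸ × 8.39×10^12 / 1.991 = 2.39×10^5 W/m².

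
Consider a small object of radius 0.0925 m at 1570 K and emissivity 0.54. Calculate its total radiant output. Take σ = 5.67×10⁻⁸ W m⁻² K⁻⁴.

P ≈ 20000 W

A = 4πr² = 4π × (0.0925)² = 0.108 m².
Stefan–Boltzmann: P = εσAT⁴ = 0.54 × 5.67×10⁻⁸ × 0.108 × (1570)⁴ = 0.54 × 5.67×10⁻⁸ × 0.108 × 6.08×10^12.
P = 20000 W.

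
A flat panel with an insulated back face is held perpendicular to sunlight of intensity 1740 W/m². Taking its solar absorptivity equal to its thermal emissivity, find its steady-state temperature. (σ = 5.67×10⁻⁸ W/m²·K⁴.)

T ≈ 419 K

Absorbed flux αS = emitted flux εσT⁴ (one radiating face); with α = ε, T = (S/σ)^(1/4).
T = (1740 / 5.67×10⁻⁸)^(1/4) = (3.07×10^10)^(1/4).
T = 419 K.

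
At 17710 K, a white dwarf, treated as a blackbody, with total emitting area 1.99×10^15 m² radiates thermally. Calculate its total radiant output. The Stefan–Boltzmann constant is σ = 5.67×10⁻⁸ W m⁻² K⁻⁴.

P = σAT⁴ = 5.67×10⁻⁸ × 1.99×10^15 × (17710)⁴ = 5.67×10⁻⁸ × 1.99×10^15 × 9.84×10^16.
P = 1.11×10^25 W.

P ≈ 1.11×10^25 W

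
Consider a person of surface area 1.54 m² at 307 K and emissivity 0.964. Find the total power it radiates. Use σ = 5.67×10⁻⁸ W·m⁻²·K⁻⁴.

Stefan–Boltzmann: P = εσAT⁴ = 0.964 × 5.67×10⁻⁸ × 1.54 × (307)⁴ = 0.964 × 5.67×10⁻⁸ × 1.54 × 8.88×10^9.
P = 748 W.

P ≈ 748 W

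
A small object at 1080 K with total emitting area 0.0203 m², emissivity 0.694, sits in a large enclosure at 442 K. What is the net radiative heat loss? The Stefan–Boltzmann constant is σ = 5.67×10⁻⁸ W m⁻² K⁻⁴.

Q = εσA(T⁴ − T_s⁴). T⁴ − T_s⁴ = (1080)⁴ − (442)⁴ = 1.36×10^12 − 3.82×10^10 = 1.32×10^12 K⁴.
Q = 0.694 × 5.67×10⁻⁸ × 0.0203 × 1.32×10^12 = 1060 W.

Q ≈ 1060 W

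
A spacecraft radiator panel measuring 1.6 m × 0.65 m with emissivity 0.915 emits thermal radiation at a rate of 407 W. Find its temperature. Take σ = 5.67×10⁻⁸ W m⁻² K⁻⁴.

A = 1.6 × 0.65 = 1.04 m².
From P = εσAT⁴, T = (P / εσA)^(1/4) = (407 / (0.915 × 5.67×10⁻⁸ × 1.04))^(1/4).
T = (7.54×10^9)^(1/4) = 295 K.

T ≈ 295 K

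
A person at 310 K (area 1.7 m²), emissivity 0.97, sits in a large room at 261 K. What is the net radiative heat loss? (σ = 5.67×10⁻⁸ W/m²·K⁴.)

Q = εσA(T⁴ − T_s⁴). T⁴ − T_s⁴ = (310)⁴ − (261)⁴ = 9.24×10^9 − 4.64×10^9 = 4.59×10^9 K⁴.
Q = 0.97 × 5.67×10⁻⁸ × 1.70 × 4.59×10^9 = 430 W.

Q ≈ 430 W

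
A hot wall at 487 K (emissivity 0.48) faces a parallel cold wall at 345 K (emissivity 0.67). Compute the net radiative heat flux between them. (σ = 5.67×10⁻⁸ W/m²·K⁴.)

q ≈ 926 W/m²

For two large parallel gray plates, q = σ(T₁⁴ − T₂⁴) / (1/ε₁ + 1/ε₂ − 1).
1/ε₁ + 1/ε₂ − 1 = 1/0.48 + 1/0.67 − 1 = 2.576.
T₁⁴ − T₂⁴ = 5.62×10^10 − 1.42×10^10 = 4.21×10^10 K⁴.
q = 5.67×10⁻⁸ × 4.21×10^10 / 2.576 = 926 W/m².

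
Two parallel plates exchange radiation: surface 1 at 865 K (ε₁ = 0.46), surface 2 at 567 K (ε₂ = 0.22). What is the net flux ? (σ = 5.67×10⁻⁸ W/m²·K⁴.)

q ≈ 4530 W/m²

For two large parallel gray plates, q = σ(T₁⁴ − T₂⁴) / (1/ε₁ + 1/ε₂ − 1).
1/ε₁ + 1/ε₂ − 1 = 1/0.46 + 1/0.22 − 1 = 5.719.
T₁⁴ − T₂⁴ = 5.60×10^11 − 1.03×10^11 = 4.56×10^11 K⁴.
q = 5.67×10⁻⁸ × 4.56×10^11 / 5.719 = 4530 W/m².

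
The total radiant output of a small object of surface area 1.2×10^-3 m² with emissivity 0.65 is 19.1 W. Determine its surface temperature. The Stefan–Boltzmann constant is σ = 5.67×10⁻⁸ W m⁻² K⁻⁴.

T ≈ 811 K

From P = εσAT⁴, T = (P / εσA)^(1/4) = (19.1 / (0.65 × 5.67×10⁻⁸ × 1.20×10^-3))^(1/4).
T = (4.32×10^11)^(1/4) = 811 K.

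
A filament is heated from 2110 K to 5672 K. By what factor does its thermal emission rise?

P ∝ T⁴, so the ratio is (5672/2110)⁴ = (2.688)⁴ = 52.2.

ratio ≈ 52.2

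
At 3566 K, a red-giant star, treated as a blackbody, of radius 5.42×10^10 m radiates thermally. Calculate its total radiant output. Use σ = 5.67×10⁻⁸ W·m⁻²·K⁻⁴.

A = 4πr² = 4π × (5.42×10^10)² = 3.69×10^22 m².
P = σAT⁴ = 5.67×10⁻⁸ × 3.69×10^22 × (3566)⁴ = 5.67×10⁻⁸ × 3.69×10^22 × 1.62×10^14.
P = 3.38×10^29 W.

P ≈ 3.38×10^29 W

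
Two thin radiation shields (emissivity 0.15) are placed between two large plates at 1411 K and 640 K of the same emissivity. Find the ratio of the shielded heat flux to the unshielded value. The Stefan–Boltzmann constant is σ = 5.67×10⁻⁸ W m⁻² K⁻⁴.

With N identical shields there are N+1 = 3 gaps in series, each with the same radiative resistance, so the flux falls to 1/(N+1) of its unshielded value.

ratio ≈ 0.333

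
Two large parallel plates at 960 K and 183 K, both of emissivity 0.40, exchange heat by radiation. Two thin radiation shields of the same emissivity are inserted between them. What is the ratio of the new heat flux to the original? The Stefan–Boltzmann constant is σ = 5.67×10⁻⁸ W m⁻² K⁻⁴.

With N identical shields there are N+1 = 3 gaps in series, each with the same radiative resistance, so the flux falls to 1/(N+1) of its unshielded value.

ratio ≈ 0.333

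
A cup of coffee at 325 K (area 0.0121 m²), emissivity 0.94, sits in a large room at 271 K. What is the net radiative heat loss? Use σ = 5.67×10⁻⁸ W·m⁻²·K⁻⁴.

Q ≈ 3.72 W

Q = εσA(T⁴ − T_s⁴). T⁴ − T_s⁴ = (325)⁴ − (271)⁴ = 1.12×10^10 − 5.39×10^9 = 5.76×10^9 K⁴.
Q = 0.94 × 5.67×10⁻⁸ × 0.0121 × 5.76×10^9 = 3.72 W.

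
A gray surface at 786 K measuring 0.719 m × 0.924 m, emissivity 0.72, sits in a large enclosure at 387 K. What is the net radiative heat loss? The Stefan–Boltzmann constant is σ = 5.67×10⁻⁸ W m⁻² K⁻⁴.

A = 0.719 × 0.924 = 0.664 m².
Q = εσA(T⁴ − T_s⁴). T⁴ − T_s⁴ = (786)⁴ − (387)⁴ = 3.82×10^11 − 2.24×10^10 = 3.59×10^11 K⁴.
Q = 0.72 × 5.67×10⁻⁸ × 0.664 × 3.59×10^11 = 9740 W.

Q ≈ 9740 W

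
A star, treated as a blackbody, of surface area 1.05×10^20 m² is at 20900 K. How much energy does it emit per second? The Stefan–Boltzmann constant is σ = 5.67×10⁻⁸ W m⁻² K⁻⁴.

P = σAT⁴ = 5.67×10⁻⁸ × 1.05×10^20 × (20900)⁴ = 5.67×10⁻⁸ × 1.05×10^20 × 1.91×10^17.
P = 1.14×10^30 W.

P ≈ 1.14×10^30 W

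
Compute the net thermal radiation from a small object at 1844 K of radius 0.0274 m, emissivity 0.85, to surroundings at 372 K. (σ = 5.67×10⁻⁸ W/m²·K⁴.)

A = 4πr² = 4π × (0.0274)² = 9.43×10^-3 m².
Q = εσA(T⁴ − T_s⁴). T⁴ − T_s⁴ = (1844)⁴ − (372)⁴ = 1.16×10^13 − 1.92×10^10 = 1.15×10^13 K⁴.
Q = 0.85 × 5.67×10⁻⁸ × 9.43×10^-3 × 1.15×10^13 = 5250 W.

Q ≈ 5250 W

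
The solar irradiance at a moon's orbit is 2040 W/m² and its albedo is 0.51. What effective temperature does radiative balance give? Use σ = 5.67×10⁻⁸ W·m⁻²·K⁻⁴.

Power absorbed = (1−a)S·πR²; power emitted = 4πR²σT⁴. Equating and cancelling πR²:
T = ((1−a)S / 4σ)^(1/4) = (1000 / (4 × 5.67×10⁻⁸))^(1/4) = (4.41×10^9)^(1/4).
T = 258 K.

T ≈ 258 K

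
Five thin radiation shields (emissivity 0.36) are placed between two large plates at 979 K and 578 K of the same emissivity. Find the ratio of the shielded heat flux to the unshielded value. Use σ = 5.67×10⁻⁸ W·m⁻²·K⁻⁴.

ratio ≈ 0.167

With N identical shields there are N+1 = 6 gaps in series, each with the same radiative resistance, so the flux falls to 1/(N+1) of its unshielded value.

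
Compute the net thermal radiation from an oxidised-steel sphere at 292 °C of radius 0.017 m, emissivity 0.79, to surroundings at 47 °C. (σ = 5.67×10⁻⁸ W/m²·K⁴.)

Q ≈ 14.9 W

A = 4πr² = 4π × (0.017)² = 3.63×10^-3 m².
Convert: 292 °C = 565 K; 47 °C = 320 K.
Q = εσA(T⁴ − T_s⁴). T⁴ − T_s⁴ = (565)⁴ − (320)⁴ = 1.02×10^11 − 1.05×10^10 = 9.14×10^10 K⁴.
Q = 0.79 × 5.67×10⁻⁸ × 3.63×10^-3 × 9.14×10^10 = 14.9 W.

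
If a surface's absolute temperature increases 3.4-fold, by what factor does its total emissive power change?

factor ≈ 134

P ∝ T⁴, so the power scales as (3.4)⁴ = 134.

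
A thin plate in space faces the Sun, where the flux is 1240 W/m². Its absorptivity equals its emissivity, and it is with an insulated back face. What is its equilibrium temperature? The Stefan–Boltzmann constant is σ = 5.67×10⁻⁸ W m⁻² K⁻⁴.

Absorbed flux αS = emitted flux εσT⁴ (one radiating face); with α = ε, T = (S/σ)^(1/4).
T = (1240 / 5.67×10⁻⁸)^(1/4) = (2.19×10^10)^(1/4).
T = 385 K.

T ≈ 385 K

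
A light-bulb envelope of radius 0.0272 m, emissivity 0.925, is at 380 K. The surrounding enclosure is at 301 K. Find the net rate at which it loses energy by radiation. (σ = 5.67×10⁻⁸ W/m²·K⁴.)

A = 4πr² = 4π × (0.0272)² = 9.30×10^-3 m².
Q = εσA(T⁴ − T_s⁴). T⁴ − T_s⁴ = (380)⁴ − (301)⁴ = 2.09×10^10 − 8.21×10^9 = 1.26×10^10 K⁴.
Q = 0.925 × 5.67×10⁻⁸ × 9.30×10^-3 × 1.26×10^10 = 6.16 W.

Q ≈ 6.16 W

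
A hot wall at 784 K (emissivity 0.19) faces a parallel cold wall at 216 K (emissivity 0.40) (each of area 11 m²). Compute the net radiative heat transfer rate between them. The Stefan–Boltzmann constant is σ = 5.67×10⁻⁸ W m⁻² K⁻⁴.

For two large parallel gray plates, q = σ(T₁⁴ − T₂⁴) / (1/ε₁ + 1/ε₂ − 1).
1/ε₁ + 1/ε₂ − 1 = 1/0.19 + 1/0.40 − 1 = 6.763.
T₁⁴ − T₂⁴ = 3.78×10^11 − 2.18×10^9 = 3.76×10^11 K⁴.
q = 5.67×10⁻⁸ × 3.76×10^11 / 6.763 = 3150 W/m².
Q = q·A = 3150 × 11 = 34600 W.

Q ≈ 34600 W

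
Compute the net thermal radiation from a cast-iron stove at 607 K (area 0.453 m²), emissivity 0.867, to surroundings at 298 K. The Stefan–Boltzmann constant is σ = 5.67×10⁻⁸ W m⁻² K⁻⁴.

Q = εσA(T⁴ − T_s⁴). T⁴ − T_s⁴ = (607)⁴ − (298)⁴ = 1.36×10^11 − 7.89×10^9 = 1.28×10^11 K⁴.
Q = 0.867 × 5.67×10⁻⁸ × 0.453 × 1.28×10^11 = 2850 W.

Q ≈ 2850 W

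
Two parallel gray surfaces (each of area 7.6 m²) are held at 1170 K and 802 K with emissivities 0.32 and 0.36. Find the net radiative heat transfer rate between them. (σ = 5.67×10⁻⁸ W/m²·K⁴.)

Q ≈ 1.28×10^5 W

For two large parallel gray plates, q = σ(T₁⁴ − T₂⁴) / (1/ε₁ + 1/ε₂ − 1).
1/ε₁ + 1/ε₂ − 1 = 1/0.32 + 1/0.36 − 1 = 4.903.
T₁⁴ − T₂⁴ = 1.87×10^12 − 4.14×10^11 = 1.46×10^12 K⁴.
q = 5.67×10⁻⁸ × 1.46×10^12 / 4.903 = 16900 W/m².
Q = q·A = 16900 × 7.6 = 1.28×10^5 W.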